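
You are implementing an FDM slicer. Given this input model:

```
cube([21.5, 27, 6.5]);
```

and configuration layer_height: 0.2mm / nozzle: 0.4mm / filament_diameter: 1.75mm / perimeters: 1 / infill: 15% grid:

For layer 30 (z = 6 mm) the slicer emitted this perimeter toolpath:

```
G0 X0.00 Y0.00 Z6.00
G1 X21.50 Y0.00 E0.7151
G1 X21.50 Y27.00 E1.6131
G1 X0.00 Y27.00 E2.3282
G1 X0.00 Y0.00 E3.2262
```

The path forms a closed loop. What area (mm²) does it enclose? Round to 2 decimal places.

Apply the shoelace formula to the sequence of (X, Y) vertices; enclosed area = 580.50 mm².

580.50 mm²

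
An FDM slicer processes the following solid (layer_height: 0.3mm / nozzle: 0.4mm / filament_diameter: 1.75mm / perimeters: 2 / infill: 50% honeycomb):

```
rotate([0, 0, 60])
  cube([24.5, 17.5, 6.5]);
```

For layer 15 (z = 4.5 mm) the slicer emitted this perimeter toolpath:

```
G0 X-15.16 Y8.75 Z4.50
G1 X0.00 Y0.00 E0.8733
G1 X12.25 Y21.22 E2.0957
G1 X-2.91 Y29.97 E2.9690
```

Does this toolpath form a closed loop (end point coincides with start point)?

Start point (G0): (-15.16, 8.75). End point (last G1): the path does not return to the start — open.

no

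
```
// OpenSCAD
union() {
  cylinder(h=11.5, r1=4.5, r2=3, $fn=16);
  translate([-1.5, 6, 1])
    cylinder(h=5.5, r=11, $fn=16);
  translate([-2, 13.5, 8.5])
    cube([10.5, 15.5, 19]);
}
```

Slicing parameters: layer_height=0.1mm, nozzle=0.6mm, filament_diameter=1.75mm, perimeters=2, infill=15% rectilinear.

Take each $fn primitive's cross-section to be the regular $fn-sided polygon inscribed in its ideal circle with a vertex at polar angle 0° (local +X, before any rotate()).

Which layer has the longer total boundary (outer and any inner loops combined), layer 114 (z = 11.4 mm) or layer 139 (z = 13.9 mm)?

layer 114 (z = 11.4 mm)

Layer 114 (z = 11.4): the cone contributes a regular 16-gon of circumradius 3.013 (interpolated between r1=4.5 and r2=3 at t=0.991) (perimeter = 2·16·3.013·sin(180°/16) = 18.81 mm); the cylinder at (-1.5, 6) is absent (z outside [1, 6.5]); the 10.5×15.5 cube at (-2, 13.5) contributes its full rectangle (perimeter 52.00 mm); Taking the union: the 2 present regions are separate (no shared area or edge), so areas and boundary lengths simply add and each stays a separate island — boundary = 70.81 mm. So its perimeter = 70.81 mm. Layer 139 (z = 13.9): the cone does not reach this height (z outside [0, 11.5]); the cylinder at (-1.5, 6) does not reach this height (z outside [1, 6.5]); the 10.5×15.5 cube at (-2, 13.5) contributes its full rectangle (perimeter 52.00 mm); Taking the union: only the 10.5×15.5 cube at (-2, 13.5) is present, so the union is just that shape — boundary = 52.00 mm. So its perimeter = 52.00 mm. Layer 114 is larger (70.81 vs 52.00 mm).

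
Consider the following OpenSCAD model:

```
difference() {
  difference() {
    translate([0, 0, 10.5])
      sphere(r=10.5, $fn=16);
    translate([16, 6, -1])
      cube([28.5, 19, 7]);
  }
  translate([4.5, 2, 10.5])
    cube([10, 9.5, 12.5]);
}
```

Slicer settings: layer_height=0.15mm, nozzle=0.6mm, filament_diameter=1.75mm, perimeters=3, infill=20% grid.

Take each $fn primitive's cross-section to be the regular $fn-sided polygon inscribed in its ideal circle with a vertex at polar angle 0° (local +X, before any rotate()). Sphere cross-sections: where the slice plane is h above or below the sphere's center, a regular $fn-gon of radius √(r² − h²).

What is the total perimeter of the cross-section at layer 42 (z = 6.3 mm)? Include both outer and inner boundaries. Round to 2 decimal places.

At z = 6.3 mm: the r=10.5 sphere contributes a regular 16-gon of circumradius √(10.5²−4.2²) = 9.623 (perimeter = 2·16·9.623·sin(180°/16) = 60.08 mm); the cube at (16, 6) is absent (z outside [-1, 6]); After the difference (first − rest): none of the subtracted shapes is present at this height, so the r=10.5 sphere is unchanged — boundary = 60.08 mm; the cube at (4.5, 2) is absent (z outside [10.5, 23]); After the difference (first − rest): none of the subtracted shapes is present at this height, so the result so far is unchanged — boundary = 60.08 mm. Overall, the cross-section is a single solid region. Total boundary length (outer) = 60.08 mm.

60.08 mm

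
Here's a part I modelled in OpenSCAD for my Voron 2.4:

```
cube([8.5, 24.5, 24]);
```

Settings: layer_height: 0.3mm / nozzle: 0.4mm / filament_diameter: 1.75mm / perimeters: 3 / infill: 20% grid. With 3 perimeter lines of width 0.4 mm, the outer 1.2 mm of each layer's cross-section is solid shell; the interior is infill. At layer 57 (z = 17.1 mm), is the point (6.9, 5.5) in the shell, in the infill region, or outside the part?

At z = 17.1 mm: the 8.5×24.5 cube contributes its full rectangle. Overall, the cross-section is a single solid region. The nearest boundary edge runs (8.50, 0.00)→(8.50, 24.50); distance from the point to it = 1.60 mm. The point is inside the cross-section and 1.60 mm from the nearest boundary — more than the 1.2 mm shell width (3 × 0.4), so it's in the infill interior.

infill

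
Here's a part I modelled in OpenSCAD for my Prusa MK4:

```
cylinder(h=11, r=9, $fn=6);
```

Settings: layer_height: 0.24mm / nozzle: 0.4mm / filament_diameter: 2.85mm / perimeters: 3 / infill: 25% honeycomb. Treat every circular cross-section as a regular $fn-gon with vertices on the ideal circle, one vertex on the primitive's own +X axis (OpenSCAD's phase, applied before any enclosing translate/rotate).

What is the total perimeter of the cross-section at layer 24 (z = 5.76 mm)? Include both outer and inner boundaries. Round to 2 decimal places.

54.00 mm

At z = 5.76 mm: the cylinder: section is a regular 6-gon, circumradius r=9 (perimeter = 2·6·9.000·sin(180°/6) = 54.00 mm). Overall, the cross-section is a single solid region. Total boundary length (outer) = 54.00 mm.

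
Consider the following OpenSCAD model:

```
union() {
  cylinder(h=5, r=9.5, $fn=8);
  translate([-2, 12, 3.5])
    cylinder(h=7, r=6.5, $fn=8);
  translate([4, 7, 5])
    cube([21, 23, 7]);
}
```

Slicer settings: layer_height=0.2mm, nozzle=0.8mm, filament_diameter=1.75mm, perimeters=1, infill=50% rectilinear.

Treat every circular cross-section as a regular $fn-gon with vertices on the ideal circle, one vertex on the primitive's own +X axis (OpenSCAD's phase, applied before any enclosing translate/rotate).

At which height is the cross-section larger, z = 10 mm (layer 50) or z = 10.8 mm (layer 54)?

Layer 50 (z = 10): the cylinder is absent (z outside [0, 5]); the r=6.5 cylinder at (-2, 12) gives a regular 8-gon of circumradius 6.5 (constant along its height) (area = (8/2)·6.500²·sin(360°/8) = 119.50 mm²); the 21×23 cube at (4, 7) contributes its full rectangle (area 483.00 mm²); Taking the union: the regions partially overlap — summed areas 602.50 mm² minus the doubly-counted overlap 0.60 mm² gives 601.90 mm² — area = 601.90 mm². So its area = 601.90 mm². Layer 54 (z = 10.8): the cylinder is not intersected at this z (z outside [0, 5]); the cylinder at (-2, 12) does not reach this height (z outside [3.5, 10.5]); the cube at (4, 7) (footprint 21×23) is included at this height (area 483.00 mm²); Combining (union): only the 21×23 cube at (4, 7) is present, so the union is just that shape — area = 483.00 mm². So its area = 483.00 mm². Layer 50 is larger (601.90 vs 483.00 mm²).

layer 50 (z = 10 mm)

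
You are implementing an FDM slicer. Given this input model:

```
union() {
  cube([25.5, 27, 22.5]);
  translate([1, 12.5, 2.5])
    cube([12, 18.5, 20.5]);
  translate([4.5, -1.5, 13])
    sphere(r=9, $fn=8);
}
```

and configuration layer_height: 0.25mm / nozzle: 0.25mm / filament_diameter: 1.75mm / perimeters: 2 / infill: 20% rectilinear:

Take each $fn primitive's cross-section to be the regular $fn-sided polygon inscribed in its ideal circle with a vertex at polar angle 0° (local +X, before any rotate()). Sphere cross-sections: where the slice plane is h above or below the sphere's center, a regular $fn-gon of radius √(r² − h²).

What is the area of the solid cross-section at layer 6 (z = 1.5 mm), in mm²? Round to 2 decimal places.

688.50 mm²

At z = 1.5 mm: the cube (footprint 25.5×27) is included at this height (area 688.50 mm²); the cube at (1, 12.5) is not intersected at this z (z outside [2.5, 23]); the sphere at (4.5, -1.5) does not reach this height (|z−center|=11.500 > r=9); Taking the union: only the 25.5×27 cube is present, so the union is just that shape — area = 688.50 mm². Overall, the cross-section is a single solid region. Net area = 688.50 mm².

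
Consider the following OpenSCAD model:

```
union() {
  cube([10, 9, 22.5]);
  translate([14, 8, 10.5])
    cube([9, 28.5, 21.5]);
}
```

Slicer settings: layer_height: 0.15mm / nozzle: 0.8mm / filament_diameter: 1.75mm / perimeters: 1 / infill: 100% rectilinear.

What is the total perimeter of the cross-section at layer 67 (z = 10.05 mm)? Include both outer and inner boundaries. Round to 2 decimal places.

38.00 mm

At z = 10.05 mm: the 10×9 cube contributes its full rectangle (perimeter 38.00 mm); the cube at (14, 8) is not intersected at this z (z outside [10.5, 32]); Merging all regions: only the 10×9 cube is present, so the union is just that shape — boundary = 38.00 mm. Overall, the cross-section is a single solid region. Total boundary length (outer) = 38.00 mm.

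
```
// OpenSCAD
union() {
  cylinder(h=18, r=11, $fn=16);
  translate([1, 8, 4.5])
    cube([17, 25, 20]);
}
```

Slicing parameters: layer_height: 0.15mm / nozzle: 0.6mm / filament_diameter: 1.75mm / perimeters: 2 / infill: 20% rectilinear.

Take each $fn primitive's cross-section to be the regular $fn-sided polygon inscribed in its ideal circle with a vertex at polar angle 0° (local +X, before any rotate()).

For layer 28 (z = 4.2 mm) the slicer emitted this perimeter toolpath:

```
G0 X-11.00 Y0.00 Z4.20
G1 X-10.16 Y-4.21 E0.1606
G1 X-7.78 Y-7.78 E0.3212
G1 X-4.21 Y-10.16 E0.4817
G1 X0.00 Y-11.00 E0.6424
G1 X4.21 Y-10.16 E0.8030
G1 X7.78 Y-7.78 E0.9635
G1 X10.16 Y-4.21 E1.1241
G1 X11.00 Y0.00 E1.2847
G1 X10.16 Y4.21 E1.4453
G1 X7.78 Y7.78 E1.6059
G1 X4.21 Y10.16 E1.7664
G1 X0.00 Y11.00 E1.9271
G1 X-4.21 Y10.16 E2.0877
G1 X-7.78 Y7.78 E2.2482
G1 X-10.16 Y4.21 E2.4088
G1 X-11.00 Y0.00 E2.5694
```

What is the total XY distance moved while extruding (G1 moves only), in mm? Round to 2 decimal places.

Sum the Euclidean lengths of each G1 segment: total = 68.67 mm.

68.67 mm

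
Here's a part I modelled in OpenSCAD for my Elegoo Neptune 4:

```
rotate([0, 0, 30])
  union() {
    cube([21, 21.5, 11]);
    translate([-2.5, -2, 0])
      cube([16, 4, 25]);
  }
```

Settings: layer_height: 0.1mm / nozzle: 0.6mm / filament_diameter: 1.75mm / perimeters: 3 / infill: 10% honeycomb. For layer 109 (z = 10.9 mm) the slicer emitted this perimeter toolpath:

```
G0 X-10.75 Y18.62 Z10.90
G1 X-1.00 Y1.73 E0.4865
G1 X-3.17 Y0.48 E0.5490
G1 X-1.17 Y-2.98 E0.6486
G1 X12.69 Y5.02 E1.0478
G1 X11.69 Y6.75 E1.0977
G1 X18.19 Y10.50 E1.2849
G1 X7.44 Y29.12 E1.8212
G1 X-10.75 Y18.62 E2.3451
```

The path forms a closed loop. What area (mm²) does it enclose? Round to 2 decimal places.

488.53 mm²

Apply the shoelace formula to the sequence of (X, Y) vertices; enclosed area = 488.53 mm².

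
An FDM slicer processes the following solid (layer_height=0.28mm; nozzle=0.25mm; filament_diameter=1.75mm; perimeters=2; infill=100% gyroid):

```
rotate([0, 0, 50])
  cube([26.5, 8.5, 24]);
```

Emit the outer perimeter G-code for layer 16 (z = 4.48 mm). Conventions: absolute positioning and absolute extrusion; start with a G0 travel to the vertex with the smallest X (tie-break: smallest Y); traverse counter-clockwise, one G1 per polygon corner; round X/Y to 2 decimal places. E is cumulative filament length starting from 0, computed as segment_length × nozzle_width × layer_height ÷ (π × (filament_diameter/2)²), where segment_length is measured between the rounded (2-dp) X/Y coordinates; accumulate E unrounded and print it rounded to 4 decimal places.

At z = 4.48 mm: the cube is present — its section is the full 26.5×8.5 rectangle; (whole slice rotated 50° about Z — lengths, areas and connectivity unchanged). The outline is a single polygon with 4 vertices. Extrusion per mm of travel: 0.25 × 0.28 / (π × 0.875²) = 0.029103. Accumulating E over each segment gives final E = 2.0368.

G0 X-6.51 Y5.46 Z4.48
G1 X0.00 Y0.00 E0.2473
G1 X17.03 Y20.30 E1.0184
G1 X10.52 Y25.76 E1.2657
G1 X-6.51 Y5.46 E2.0368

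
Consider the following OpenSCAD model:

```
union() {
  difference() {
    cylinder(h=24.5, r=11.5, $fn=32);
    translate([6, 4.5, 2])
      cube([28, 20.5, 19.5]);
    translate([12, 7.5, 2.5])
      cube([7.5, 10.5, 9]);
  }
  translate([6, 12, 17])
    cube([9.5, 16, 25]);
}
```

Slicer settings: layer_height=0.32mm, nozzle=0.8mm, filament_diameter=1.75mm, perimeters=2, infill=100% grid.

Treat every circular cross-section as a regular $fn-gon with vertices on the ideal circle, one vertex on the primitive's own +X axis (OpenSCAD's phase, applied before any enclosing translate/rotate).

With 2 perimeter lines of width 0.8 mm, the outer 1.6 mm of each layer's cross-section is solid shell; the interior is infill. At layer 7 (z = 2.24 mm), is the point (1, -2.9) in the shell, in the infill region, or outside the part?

infill

At z = 2.24 mm: the r=11.5 cylinder contributes a regular 32-gon of circumradius 11.5; the cube at (6, 4.5) (footprint 28×20.5) is included at this height; the cube at (12, 7.5) is absent (z outside [2.5, 11.5]); Subtracting the remaining from the first: starting from the r=11.5 cylinder, the 28×20.5 cube at (6, 4.5) partially overlaps it — only the 14.49 mm² overlap (of its 574.00 mm²) is removed, clipping the outline — 1 connected region; the cube at (6, 12) is absent (z outside [17, 42]); Combining (union): only the result so far is present, so the union is just that shape — 1 connected region. Overall, the cross-section is a single solid region. The nearest boundary edge runs (4.40, -10.62)→(2.24, -11.28); distance from the point to it = 8.38 mm. The point is inside the cross-section and 8.38 mm from the nearest boundary — more than the 1.6 mm shell width (2 × 0.8), so it's in the infill interior.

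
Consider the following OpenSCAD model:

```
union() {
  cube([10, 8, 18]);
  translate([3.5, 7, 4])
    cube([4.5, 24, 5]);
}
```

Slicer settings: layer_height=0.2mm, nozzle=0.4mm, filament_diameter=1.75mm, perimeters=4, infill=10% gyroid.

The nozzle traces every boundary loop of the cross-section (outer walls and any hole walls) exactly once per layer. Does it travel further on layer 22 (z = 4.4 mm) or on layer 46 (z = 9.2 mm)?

Layer 22 (z = 4.4): the cube (footprint 10×8) is included at this height (perimeter 36.00 mm); the 4.5×24 cube at (3.5, 7) contributes its full rectangle (perimeter 57.00 mm); Combining (union): the regions partially overlap (shared area 4.50 mm²), so the edge portions inside another operand are dropped and the merged outline is re-measured after clipping — boundary = 82.00 mm. So its perimeter = 82.00 mm. Layer 46 (z = 9.2): the cube (footprint 10×8) is included at this height (perimeter 36.00 mm); the cube at (3.5, 7) is absent (z outside [4, 9]); Merging all regions: only the 10×8 cube is present, so the union is just that shape — boundary = 36.00 mm. So its perimeter = 36.00 mm. Layer 22 is larger (82.00 vs 36.00 mm).

layer 22 (z = 4.4 mm)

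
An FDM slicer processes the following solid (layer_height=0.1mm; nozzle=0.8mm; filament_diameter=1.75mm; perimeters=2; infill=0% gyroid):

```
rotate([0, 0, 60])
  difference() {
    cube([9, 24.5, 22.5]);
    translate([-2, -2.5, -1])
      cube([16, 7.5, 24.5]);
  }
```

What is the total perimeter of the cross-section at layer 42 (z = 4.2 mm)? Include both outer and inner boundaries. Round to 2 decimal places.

57.00 mm

At z = 4.2 mm: the 9×24.5 cube contributes its full rectangle (perimeter 67.00 mm); the cube at (-2, -2.5) is present — its section is the full 16×7.5 rectangle (perimeter 47.00 mm); Taking the first minus the rest: starting from the 9×24.5 cube, the 16×7.5 cube at (-2, -2.5) partially overlaps it — only the 45.00 mm² overlap (of its 120.00 mm²) is removed, clipping the outline — boundary = 57.00 mm; (rotated 60° about Z; rotation is an isometry so areas/perimeters/island counts are preserved). Overall, the cross-section is a single solid region. Total boundary length (outer) = 57.00 mm.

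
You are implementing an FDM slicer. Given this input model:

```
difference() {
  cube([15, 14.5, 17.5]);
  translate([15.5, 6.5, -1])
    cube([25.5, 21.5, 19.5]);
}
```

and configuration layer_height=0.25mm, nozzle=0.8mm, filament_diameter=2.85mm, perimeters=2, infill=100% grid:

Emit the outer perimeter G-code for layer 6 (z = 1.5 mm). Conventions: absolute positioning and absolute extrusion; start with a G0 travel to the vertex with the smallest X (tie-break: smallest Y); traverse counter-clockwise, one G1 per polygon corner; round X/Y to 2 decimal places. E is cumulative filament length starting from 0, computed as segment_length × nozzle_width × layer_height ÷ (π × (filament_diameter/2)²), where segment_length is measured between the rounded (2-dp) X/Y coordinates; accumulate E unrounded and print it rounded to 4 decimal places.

G0 X0.00 Y0.00 Z1.50
G1 X15.00 Y0.00 E0.4703
G1 X15.00 Y14.50 E0.9249
G1 X0.00 Y14.50 E1.3951
G1 X0.00 Y0.00 E1.8497

At z = 1.5 mm: the cube is present — its section is the full 15×14.5 rectangle; the cube at (15.5, 6.5) is present — its section is the full 25.5×21.5 rectangle; Subtracting the remaining from the first: starting from the 15×14.5 cube, the 25.5×21.5 cube at (15.5, 6.5) misses the remaining region (no effect) — 1 connected region. The outline is a single polygon with 4 vertices. Extrusion per mm of travel: 0.8 × 0.25 / (π × 1.425²) = 0.031351. Accumulating E over each segment gives final E = 1.8497.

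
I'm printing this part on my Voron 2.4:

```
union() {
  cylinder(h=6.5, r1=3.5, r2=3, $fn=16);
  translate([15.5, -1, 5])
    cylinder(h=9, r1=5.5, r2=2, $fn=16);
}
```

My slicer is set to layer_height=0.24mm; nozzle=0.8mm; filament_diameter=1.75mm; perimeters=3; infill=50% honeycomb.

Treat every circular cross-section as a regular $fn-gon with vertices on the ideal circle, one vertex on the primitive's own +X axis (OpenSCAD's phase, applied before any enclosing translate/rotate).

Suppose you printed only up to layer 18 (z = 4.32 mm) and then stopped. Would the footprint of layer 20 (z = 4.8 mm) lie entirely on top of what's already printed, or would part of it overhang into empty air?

entirely on top

Compare the two slices. At z = 4.32: the cone (r1=3.5→r2=3) has section circumradius 3.168 here — a regular 16-gon (area = (16/2)·3.168²·sin(360°/16) = 30.72 mm²); the cone at (15.5, -1) is not intersected at this z (z outside [5, 14]); Taking the union: only the cone is present, so the union is just that shape — area = 30.72 mm². At z = 4.8: the cone contributes a regular 16-gon of circumradius 3.131 (interpolated between r1=3.5 and r2=3 at t=0.738) (area = (16/2)·3.131²·sin(360°/16) = 30.01 mm²); the cone at (15.5, -1) is absent (z outside [5, 14]); Combining (union): only the cone is present, so the union is just that shape — area = 30.01 mm². Checking containment: the cross-section at z = 4.8 is a subset of the cross-section at z = 4.32.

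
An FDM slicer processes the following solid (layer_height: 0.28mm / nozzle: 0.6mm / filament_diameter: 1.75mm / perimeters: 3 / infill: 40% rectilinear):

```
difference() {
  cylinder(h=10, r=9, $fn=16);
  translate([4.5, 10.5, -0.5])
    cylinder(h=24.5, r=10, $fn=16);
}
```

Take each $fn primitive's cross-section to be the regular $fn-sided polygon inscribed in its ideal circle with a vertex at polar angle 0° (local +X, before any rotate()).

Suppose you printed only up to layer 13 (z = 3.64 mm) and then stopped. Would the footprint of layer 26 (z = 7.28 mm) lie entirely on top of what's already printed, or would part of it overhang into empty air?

entirely on top

Compare the two slices. At z = 3.64: the r=9 cylinder contributes a regular 16-gon of circumradius 9 (area = (16/2)·9.000²·sin(360°/16) = 247.98 mm²); the r=10 cylinder at (4.5, 10.5) contributes a regular 16-gon of circumradius 10 (area = (16/2)·10.000²·sin(360°/16) = 306.15 mm²); Taking the first minus the rest: starting from the r=9 cylinder (247.98 mm²), the r=10 cylinder at (4.5, 10.5) partially overlaps it — only the 76.03 mm² overlap (of its 306.15 mm²) is removed, clipping the outline — area = 171.95 mm². At z = 7.28: the r=9 cylinder contributes a regular 16-gon of circumradius 9 (area = (16/2)·9.000²·sin(360°/16) = 247.98 mm²); the r=10 cylinder at (4.5, 10.5) contributes a regular 16-gon of circumradius 10 (area = (16/2)·10.000²·sin(360°/16) = 306.15 mm²); After the difference (first − rest): starting from the r=9 cylinder (247.98 mm²), the r=10 cylinder at (4.5, 10.5) partially overlaps it — only the 76.03 mm² overlap (of its 306.15 mm²) is removed, clipping the outline — area = 171.95 mm². Checking containment: the cross-section at z = 7.28 is a subset of the cross-section at z = 3.64.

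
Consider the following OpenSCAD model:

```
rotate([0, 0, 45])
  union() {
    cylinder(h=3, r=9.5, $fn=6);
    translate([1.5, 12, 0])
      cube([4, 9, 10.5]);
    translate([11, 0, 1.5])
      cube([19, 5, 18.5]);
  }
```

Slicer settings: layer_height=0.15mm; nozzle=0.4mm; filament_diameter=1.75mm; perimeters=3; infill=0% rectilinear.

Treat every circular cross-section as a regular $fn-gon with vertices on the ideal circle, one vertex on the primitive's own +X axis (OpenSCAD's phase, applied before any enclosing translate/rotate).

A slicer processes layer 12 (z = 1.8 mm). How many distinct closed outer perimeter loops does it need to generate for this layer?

At z = 1.8 mm: the r=9.5 cylinder gives a regular 6-gon of circumradius 9.5 (constant along its height); the 4×9 cube at (1.5, 12) contributes its full rectangle; the cube at (11, 0) (footprint 19×5) is included at this height; Combining (union): the 3 present regions are separate (no shared area or edge), so areas and boundary lengths simply add and each stays a separate island — 3 connected regions; (whole slice rotated 45° about Z — lengths, areas and connectivity unchanged). The result has 3 disconnected regions.

3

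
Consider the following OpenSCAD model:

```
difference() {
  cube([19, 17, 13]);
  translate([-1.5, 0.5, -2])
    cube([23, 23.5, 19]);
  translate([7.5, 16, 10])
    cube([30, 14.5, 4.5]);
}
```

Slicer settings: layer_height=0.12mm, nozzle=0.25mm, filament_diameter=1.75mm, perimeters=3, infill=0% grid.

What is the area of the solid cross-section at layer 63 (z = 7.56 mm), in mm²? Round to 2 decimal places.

At z = 7.56 mm: the cube is present — its section is the full 19×17 rectangle (area 323.00 mm²); the 23×23.5 cube at (-1.5, 0.5) contributes its full rectangle (area 540.50 mm²); the cube at (7.5, 16) does not reach this height (z outside [10, 14.5]); Taking the first minus the rest: starting from the 19×17 cube (323.00 mm²), the 23×23.5 cube at (-1.5, 0.5) partially overlaps it — only the 313.50 mm² overlap (of its 540.50 mm²) is removed, clipping the outline — area = 9.50 mm². Overall, the cross-section is a single solid region. Net area = 9.50 mm².

9.50 mm²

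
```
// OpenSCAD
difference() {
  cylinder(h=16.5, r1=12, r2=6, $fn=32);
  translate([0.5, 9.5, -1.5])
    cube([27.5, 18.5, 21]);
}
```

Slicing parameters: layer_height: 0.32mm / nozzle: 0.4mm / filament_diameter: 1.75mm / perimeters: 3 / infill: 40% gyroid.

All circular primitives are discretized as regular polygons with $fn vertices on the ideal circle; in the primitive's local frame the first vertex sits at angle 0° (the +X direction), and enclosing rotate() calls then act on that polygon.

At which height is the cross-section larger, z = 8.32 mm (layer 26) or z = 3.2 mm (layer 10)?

layer 10 (z = 3.2 mm)

Layer 26 (z = 8.32): the cone contributes a regular 32-gon of circumradius 8.975 (interpolated between r1=12 and r2=6 at t=0.504) (area = (32/2)·8.975²·sin(360°/32) = 251.41 mm²); the cube at (0.5, 9.5) (footprint 27.5×18.5) is included at this height (area 508.75 mm²); After the difference (first − rest): starting from the cone (251.41 mm²), the 27.5×18.5 cube at (0.5, 9.5) misses the remaining region (no effect) — area = 251.41 mm². So its area = 251.41 mm². Layer 10 (z = 3.2): the cone contributes a regular 32-gon of circumradius 10.836 (interpolated between r1=12 and r2=6 at t=0.194) (area = (32/2)·10.836²·sin(360°/32) = 366.54 mm²); the cube at (0.5, 9.5) (footprint 27.5×18.5) is included at this height (area 508.75 mm²); Subtracting the remaining from the first: starting from the cone (366.54 mm²), the 27.5×18.5 cube at (0.5, 9.5) partially overlaps it — only the 3.86 mm² overlap (of its 508.75 mm²) is removed, clipping the outline — area = 362.68 mm². So its area = 362.68 mm². Layer 10 is larger (362.68 vs 251.41 mm²).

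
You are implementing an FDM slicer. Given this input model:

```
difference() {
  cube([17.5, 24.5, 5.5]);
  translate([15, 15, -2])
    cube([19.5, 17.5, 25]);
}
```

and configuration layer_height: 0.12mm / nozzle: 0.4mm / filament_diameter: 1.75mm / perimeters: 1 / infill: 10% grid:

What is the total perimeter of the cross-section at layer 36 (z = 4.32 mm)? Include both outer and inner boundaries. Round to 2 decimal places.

84.00 mm

At z = 4.32 mm: the cube is present — its section is the full 17.5×24.5 rectangle (perimeter 84.00 mm); the 19.5×17.5 cube at (15, 15) contributes its full rectangle (perimeter 74.00 mm); Subtracting the remaining from the first: starting from the 17.5×24.5 cube, the 19.5×17.5 cube at (15, 15) partially overlaps it — only the 23.75 mm² overlap (of its 341.25 mm²) is removed, clipping the outline — boundary = 84.00 mm. Overall, the cross-section is a single solid region. Total boundary length (outer) = 84.00 mm.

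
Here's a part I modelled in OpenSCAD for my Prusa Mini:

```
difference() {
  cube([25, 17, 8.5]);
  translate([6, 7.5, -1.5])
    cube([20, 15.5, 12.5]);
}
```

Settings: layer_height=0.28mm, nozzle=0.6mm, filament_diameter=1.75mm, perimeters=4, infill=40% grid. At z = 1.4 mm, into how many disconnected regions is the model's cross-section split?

At z = 1.4 mm: the cube (footprint 25×17) is included at this height; the 20×15.5 cube at (6, 7.5) contributes its full rectangle; Subtracting the remaining from the first: starting from the 25×17 cube, the 20×15.5 cube at (6, 7.5) partially overlaps it — only the 180.50 mm² overlap (of its 310.00 mm²) is removed, clipping the outline — 1 connected region. The result has 1 disconnected region.

1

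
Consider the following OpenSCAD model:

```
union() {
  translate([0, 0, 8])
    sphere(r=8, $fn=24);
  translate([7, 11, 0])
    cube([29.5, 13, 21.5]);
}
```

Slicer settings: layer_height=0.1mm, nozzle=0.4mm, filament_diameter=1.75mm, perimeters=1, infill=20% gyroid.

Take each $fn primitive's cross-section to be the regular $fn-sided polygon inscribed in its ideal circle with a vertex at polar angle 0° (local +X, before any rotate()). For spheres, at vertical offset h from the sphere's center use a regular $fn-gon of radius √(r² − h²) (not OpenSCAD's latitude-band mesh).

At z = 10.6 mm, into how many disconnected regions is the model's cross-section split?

2

At z = 10.6 mm: the sphere: section is a regular 24-gon, circumradius = √(r²−h²) = √(8²−2.6²) = 7.566; the cube at (7, 11) (footprint 29.5×13) is included at this height; Combining (union): the 2 present regions are separate (no shared area or edge), so areas and boundary lengths simply add and each stays a separate island — 2 connected regions. The result has 2 disconnected regions.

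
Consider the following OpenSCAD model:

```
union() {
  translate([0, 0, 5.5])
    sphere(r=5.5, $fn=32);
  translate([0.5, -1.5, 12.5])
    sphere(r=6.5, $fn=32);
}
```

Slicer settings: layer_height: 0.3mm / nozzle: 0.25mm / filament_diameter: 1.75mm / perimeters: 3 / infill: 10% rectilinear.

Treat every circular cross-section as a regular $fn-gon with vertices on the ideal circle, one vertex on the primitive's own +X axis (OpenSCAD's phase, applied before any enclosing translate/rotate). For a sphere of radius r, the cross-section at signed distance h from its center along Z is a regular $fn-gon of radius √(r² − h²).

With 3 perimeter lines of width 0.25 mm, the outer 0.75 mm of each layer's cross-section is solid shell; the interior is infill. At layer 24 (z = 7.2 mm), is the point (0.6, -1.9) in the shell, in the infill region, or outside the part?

infill

At z = 7.2 mm: the r=5.5 sphere slices to a regular 32-gon of circumradius 5.231 (√(r²−h²) with h=1.7 from center); the sphere at (0.5, -1.5): section is a regular 32-gon, circumradius = √(r²−h²) = √(6.5²−5.3²) = 3.763; Taking the union: the regions partially overlap (shared area 43.93 mm²), so overlapping operands fuse into one piece — 1 connected region. Overall, the cross-section is a single solid region. The nearest boundary edge runs (1.94, -4.98)→(1.23, -5.19); distance from the point to it = 3.33 mm. The point is inside the cross-section and 3.33 mm from the nearest boundary — more than the 0.75 mm shell width (3 × 0.25), so it's in the infill interior.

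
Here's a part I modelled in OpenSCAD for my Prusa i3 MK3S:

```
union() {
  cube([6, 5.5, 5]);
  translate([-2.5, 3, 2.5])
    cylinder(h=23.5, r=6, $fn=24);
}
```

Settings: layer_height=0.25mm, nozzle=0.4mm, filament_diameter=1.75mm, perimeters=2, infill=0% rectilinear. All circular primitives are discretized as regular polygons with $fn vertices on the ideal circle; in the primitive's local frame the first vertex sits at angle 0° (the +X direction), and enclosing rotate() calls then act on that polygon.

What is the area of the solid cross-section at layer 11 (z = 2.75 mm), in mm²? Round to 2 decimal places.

At z = 2.75 mm: the cube (footprint 6×5.5) is included at this height (area 33.00 mm²); the r=6 cylinder at (-2.5, 3) gives a regular 24-gon of circumradius 6 (constant along its height) (area = (24/2)·6.000²·sin(360°/24) = 111.81 mm²); Merging all regions: the regions partially overlap — summed areas 144.81 mm² minus the doubly-counted overlap 17.82 mm² gives 126.99 mm² — area = 126.99 mm². Overall, the cross-section is a single solid region. Net area = 126.99 mm².

126.99 mm²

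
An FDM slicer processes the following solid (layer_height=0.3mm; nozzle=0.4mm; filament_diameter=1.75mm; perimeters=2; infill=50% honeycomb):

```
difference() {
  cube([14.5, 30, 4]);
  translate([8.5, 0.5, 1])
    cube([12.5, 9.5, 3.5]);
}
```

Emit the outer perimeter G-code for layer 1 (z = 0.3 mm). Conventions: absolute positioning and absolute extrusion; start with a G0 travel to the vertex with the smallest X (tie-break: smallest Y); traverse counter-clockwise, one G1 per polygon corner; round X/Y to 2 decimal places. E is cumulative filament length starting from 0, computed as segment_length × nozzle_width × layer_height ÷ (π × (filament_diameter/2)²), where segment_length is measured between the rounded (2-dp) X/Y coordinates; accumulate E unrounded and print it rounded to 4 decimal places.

At z = 0.3 mm: the cube is present — its section is the full 14.5×30 rectangle; the cube at (8.5, 0.5) is not intersected at this z (z outside [1, 4.5]); After the difference (first − rest): none of the subtracted shapes is present at this height, so the 14.5×30 cube is unchanged — 1 connected region. The outline is a single polygon with 4 vertices. Extrusion per mm of travel: 0.4 × 0.3 / (π × 0.875²) = 0.049890. Accumulating E over each segment gives final E = 4.4402.

G0 X0.00 Y0.00 Z0.30
G1 X14.50 Y0.00 E0.7234
G1 X14.50 Y30.00 E2.2201
G1 X0.00 Y30.00 E2.9435
G1 X0.00 Y0.00 E4.4402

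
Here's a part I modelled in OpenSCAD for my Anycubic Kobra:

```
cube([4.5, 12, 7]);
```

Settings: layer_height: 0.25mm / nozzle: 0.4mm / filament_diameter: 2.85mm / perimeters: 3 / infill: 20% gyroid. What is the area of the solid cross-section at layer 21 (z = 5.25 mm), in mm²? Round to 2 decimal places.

54.00 mm²

At z = 5.25 mm: the 4.5×12 cube contributes its full rectangle (area 54.00 mm²). Overall, the cross-section is a single solid region. Net area = 54.00 mm².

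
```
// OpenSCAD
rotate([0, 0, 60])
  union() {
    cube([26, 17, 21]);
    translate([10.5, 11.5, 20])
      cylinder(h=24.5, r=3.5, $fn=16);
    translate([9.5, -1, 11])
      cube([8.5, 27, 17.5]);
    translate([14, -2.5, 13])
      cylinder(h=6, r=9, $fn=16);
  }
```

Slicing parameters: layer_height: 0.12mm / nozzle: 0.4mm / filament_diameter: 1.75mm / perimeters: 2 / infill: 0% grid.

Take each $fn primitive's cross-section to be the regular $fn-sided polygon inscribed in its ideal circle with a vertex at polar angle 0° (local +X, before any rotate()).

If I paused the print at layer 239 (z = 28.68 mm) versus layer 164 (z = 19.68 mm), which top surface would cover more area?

Layer 239 (z = 28.68): the cube does not reach this height (z outside [0, 21]); the cylinder at (10.5, 11.5): section is a regular 16-gon, circumradius r=3.5 (area = (16/2)·3.500²·sin(360°/16) = 37.50 mm²); the cube at (9.5, -1) does not reach this height (z outside [11, 28.5]); the cylinder at (14, -2.5) is not intersected at this z (z outside [13, 19]); Taking the union: only the r=3.5 cylinder at (10.5, 11.5) is present, so the union is just that shape — area = 37.50 mm²; (whole slice rotated 60° about Z — lengths, areas and connectivity unchanged). So its area = 37.50 mm². Layer 164 (z = 19.68): the cube is present — its section is the full 26×17 rectangle (area 442.00 mm²); the cylinder at (10.5, 11.5) does not reach this height (z outside [20, 44.5]); the cube at (9.5, -1) is present — its section is the full 8.5×27 rectangle (area 229.50 mm²); the cylinder at (14, -2.5) is absent (z outside [13, 19]); Taking the union: the regions partially overlap — summed areas 671.50 mm² minus the doubly-counted overlap 144.50 mm² gives 527.00 mm² — area = 527.00 mm²; (whole slice rotated 60° about Z — lengths, areas and connectivity unchanged). So its area = 527.00 mm². Layer 164 is larger (527.00 vs 37.50 mm²).

layer 164 (z = 19.68 mm)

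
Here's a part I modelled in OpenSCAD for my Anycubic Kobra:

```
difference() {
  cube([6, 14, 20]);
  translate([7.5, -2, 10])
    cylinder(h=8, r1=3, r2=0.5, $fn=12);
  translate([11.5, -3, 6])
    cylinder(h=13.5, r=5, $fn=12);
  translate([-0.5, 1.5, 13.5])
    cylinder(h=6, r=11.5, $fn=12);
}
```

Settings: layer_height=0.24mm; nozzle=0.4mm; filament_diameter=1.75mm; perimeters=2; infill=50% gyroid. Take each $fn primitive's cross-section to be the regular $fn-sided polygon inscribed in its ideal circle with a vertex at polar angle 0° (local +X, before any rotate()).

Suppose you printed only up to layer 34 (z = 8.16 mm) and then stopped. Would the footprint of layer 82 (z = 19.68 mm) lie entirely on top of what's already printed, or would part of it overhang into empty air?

Compare the two slices. At z = 8.16: the cube is present — its section is the full 6×14 rectangle (area 84.00 mm²); the cone at (7.5, -2) is absent (z outside [10, 18]); the r=5 cylinder at (11.5, -3) contributes a regular 12-gon of circumradius 5 (area = (12/2)·5.000²·sin(360°/12) = 75.00 mm²); the cylinder at (-0.5, 1.5) does not reach this height (z outside [13.5, 19.5]); Taking the first minus the rest: starting from the 6×14 cube (84.00 mm²), the r=5 cylinder at (11.5, -3) misses the remaining region (no effect) — area = 84.00 mm². At z = 19.68: the cube (footprint 6×14) is included at this height (area 84.00 mm²); the cone at (7.5, -2) does not reach this height (z outside [10, 18]); the cylinder at (11.5, -3) does not reach this height (z outside [6, 19.5]); the cylinder at (-0.5, 1.5) is absent (z outside [13.5, 19.5]); Taking the first minus the rest: none of the subtracted shapes is present at this height, so the 6×14 cube is unchanged — area = 84.00 mm². Checking containment: the cross-section at z = 19.68 is a subset of the cross-section at z = 8.16.

entirely on top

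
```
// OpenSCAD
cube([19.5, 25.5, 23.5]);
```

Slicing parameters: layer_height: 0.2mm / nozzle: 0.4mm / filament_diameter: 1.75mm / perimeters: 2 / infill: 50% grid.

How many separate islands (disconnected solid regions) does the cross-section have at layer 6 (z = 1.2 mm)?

At z = 1.2 mm: the 19.5×25.5 cube contributes its full rectangle. Overall, the cross-section is a single solid region. Island count = 1.

1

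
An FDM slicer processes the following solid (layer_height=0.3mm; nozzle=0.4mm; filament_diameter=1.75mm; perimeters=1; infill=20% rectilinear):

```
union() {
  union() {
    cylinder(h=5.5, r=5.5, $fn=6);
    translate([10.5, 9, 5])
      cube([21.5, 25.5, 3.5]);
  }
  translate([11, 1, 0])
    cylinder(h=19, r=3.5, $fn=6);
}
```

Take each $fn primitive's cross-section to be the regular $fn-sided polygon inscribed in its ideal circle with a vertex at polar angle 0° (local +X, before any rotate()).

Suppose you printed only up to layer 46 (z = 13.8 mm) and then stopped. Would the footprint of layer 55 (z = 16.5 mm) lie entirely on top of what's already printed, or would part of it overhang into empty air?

Compare the two slices. At z = 13.8: the cylinder does not reach this height (z outside [0, 5.5]); the cube at (10.5, 9) is not intersected at this z (z outside [5, 8.5]); Taking the union: nothing is present at this height; the cylinder at (11, 1): section is a regular 6-gon, circumradius r=3.5 (area = (6/2)·3.500²·sin(360°/6) = 31.83 mm²); Taking the union: only the r=3.5 cylinder at (11, 1) is present, so the union is just that shape — area = 31.83 mm². At z = 16.5: the cylinder does not reach this height (z outside [0, 5.5]); the cube at (10.5, 9) is absent (z outside [5, 8.5]); Combining (union): nothing is present at this height; the r=3.5 cylinder at (11, 1) gives a regular 6-gon of circumradius 3.5 (constant along its height) (area = (6/2)·3.500²·sin(360°/6) = 31.83 mm²); Merging all regions: only the r=3.5 cylinder at (11, 1) is present, so the union is just that shape — area = 31.83 mm². Checking containment: the cross-section at z = 16.5 is a subset of the cross-section at z = 13.8.

entirely on top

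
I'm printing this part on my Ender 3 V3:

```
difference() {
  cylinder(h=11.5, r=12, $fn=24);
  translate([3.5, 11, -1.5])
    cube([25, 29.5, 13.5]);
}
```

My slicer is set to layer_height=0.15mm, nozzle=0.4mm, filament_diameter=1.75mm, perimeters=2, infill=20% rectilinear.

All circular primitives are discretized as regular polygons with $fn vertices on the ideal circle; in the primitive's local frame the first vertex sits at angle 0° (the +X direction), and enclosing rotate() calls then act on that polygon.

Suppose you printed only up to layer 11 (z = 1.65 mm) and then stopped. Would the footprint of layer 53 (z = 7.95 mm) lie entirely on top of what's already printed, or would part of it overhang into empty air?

Compare the two slices. At z = 1.65: the cylinder: section is a regular 24-gon, circumradius r=12 (area = (24/2)·12.000²·sin(360°/24) = 447.24 mm²); the cube at (3.5, 11) is present — its section is the full 25×29.5 rectangle (area 737.50 mm²); After the difference (first − rest): starting from the r=12 cylinder (447.24 mm²), the 25×29.5 cube at (3.5, 11) partially overlaps it — only the 0.22 mm² overlap (of its 737.50 mm²) is removed, clipping the outline — area = 447.02 mm². At z = 7.95: the cylinder: section is a regular 24-gon, circumradius r=12 (area = (24/2)·12.000²·sin(360°/24) = 447.24 mm²); the 25×29.5 cube at (3.5, 11) contributes its full rectangle (area 737.50 mm²); After the difference (first − rest): starting from the r=12 cylinder (447.24 mm²), the 25×29.5 cube at (3.5, 11) partially overlaps it — only the 0.22 mm² overlap (of its 737.50 mm²) is removed, clipping the outline — area = 447.02 mm². Checking containment: the cross-section at z = 7.95 is a subset of the cross-section at z = 1.65.

entirely on top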